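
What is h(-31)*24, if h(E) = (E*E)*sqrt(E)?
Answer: 23064*I*sqrt(31) ≈ 1.2841e+5*I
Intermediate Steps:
h(E) = E**(5/2) (h(E) = E**2*sqrt(E) = E**(5/2))
h(-31)*24 = (-31)**(5/2)*24 = (961*I*sqrt(31))*24 = 23064*I*sqrt(31)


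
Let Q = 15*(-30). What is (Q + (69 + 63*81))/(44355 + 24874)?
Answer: 4722/69229 ≈ 0.068208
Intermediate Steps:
Q = -450
(Q + (69 + 63*81))/(44355 + 24874) = (-450 + (69 + 63*81))/(44355 + 24874) = (-450 + (69 + 5103))/69229 = (-450 + 5172)*(1/69229) = 4722*(1/69229) = 4722/69229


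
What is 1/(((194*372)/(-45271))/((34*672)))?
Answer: -43097992/3007 ≈ -14333.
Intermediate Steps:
1/(((194*372)/(-45271))/((34*672))) = 1/((72168*(-1/45271))/22848) = 1/(-72168/45271*1/22848) = 1/(-3007/43097992) = -43097992/3007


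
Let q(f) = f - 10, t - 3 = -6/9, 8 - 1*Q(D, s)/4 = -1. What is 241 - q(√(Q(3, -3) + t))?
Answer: 251 - √345/3 ≈ 244.81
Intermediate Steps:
Q(D, s) = 36 (Q(D, s) = 32 - 4*(-1) = 32 + 4 = 36)
t = 7/3 (t = 3 - 6/9 = 3 - 6*⅑ = 3 - ⅔ = 7/3 ≈ 2.3333)
q(f) = -10 + f
241 - q(√(Q(3, -3) + t)) = 241 - (-10 + √(36 + 7/3)) = 241 - (-10 + √(115/3)) = 241 - (-10 + √345/3) = 241 + (10 - √345/3) = 251 - √345/3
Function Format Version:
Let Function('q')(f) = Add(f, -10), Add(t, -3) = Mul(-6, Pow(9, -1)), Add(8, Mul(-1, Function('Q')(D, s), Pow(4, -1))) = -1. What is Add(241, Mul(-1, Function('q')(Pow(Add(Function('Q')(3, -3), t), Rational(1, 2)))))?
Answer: Add(251, Mul(Rational(-1, 3), Pow(345, Rational(1, 2)))) ≈ 244.81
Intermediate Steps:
Function('Q')(D, s) = 36 (Function('Q')(D, s) = Add(32, Mul(-4, -1)) = Add(32, 4) = 36)
t = Rational(7, 3) (t = Add(3, Mul(-6, Pow(9, -1))) = Add(3, Mul(-6, Rational(1, 9))) = Add(3, Rational(-2, 3)) = Rational(7, 3) ≈ 2.3333)
Function('q')(f) = Add(-10, f)
Add(241, Mul(-1, Function('q')(Pow(Add(Function('Q')(3, -3), t), Rational(1, 2))))) = Add(241, Mul(-1, Add(-10, Pow(Add(36, Rational(7, 3)), Rational(1, 2))))) = Add(241, Mul(-1, Add(-10, Pow(Rational(115, 3), Rational(1, 2))))) = Add(241, Mul(-1, Add(-10, Mul(Rational(1, 3), Pow(345, Rational(1, 2)))))) = Add(241, Add(10, Mul(Rational(-1, 3), Pow(345, Rational(1, 2))))) = Add(251, Mul(Rational(-1, 3), Pow(345, Rational(1, 2))))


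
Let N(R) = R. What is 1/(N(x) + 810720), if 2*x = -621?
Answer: 2/1620819 ≈ 1.2339e-6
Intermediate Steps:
x = -621/2 (x = (1/2)*(-621) = -621/2 ≈ -310.50)
1/(N(x) + 810720) = 1/(-621/2 + 810720) = 1/(1620819/2) = 2/1620819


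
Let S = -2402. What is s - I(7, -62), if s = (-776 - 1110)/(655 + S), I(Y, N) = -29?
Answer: 52549/1747 ≈ 30.080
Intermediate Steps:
s = 1886/1747 (s = (-776 - 1110)/(655 - 2402) = -1886/(-1747) = -1886*(-1/1747) = 1886/1747 ≈ 1.0796)
s - I(7, -62) = 1886/1747 - 1*(-29) = 1886/1747 + 29 = 52549/1747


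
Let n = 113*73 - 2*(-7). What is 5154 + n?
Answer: 13417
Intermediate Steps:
n = 8263 (n = 8249 + 14 = 8263)
5154 + n = 5154 + 8263 = 13417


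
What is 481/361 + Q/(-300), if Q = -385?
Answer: 56657/21660 ≈ 2.6157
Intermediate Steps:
481/361 + Q/(-300) = 481/361 - 385/(-300) = 481*(1/361) - 385*(-1/300) = 481/361 + 77/60 = 56657/21660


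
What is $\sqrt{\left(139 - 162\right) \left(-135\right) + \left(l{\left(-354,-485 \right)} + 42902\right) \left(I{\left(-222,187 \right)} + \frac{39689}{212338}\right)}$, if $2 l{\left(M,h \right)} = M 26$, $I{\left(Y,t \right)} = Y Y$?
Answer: $\frac{\sqrt{21276615138477226255}}{106169} \approx 43446.0$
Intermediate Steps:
$I{\left(Y,t \right)} = Y^{2}$
$l{\left(M,h \right)} = 13 M$ ($l{\left(M,h \right)} = \frac{M 26}{2} = \frac{26 M}{2} = 13 M$)
$\sqrt{\left(139 - 162\right) \left(-135\right) + \left(l{\left(-354,-485 \right)} + 42902\right) \left(I{\left(-222,187 \right)} + \frac{39689}{212338}\right)} = \sqrt{\left(139 - 162\right) \left(-135\right) + \left(13 \left(-354\right) + 42902\right) \left(\left(-222\right)^{2} + \frac{39689}{212338}\right)} = \sqrt{\left(-23\right) \left(-135\right) + \left(-4602 + 42902\right) \left(49284 + 39689 \cdot \frac{1}{212338}\right)} = \sqrt{3105 + 38300 \left(49284 + \frac{39689}{212338}\right)} = \sqrt{3105 + 38300 \cdot \frac{10464905681}{212338}} = \sqrt{3105 + \frac{200402943791150}{106169}} = \sqrt{\frac{200403273445895}{106169}} = \frac{\sqrt{21276615138477226255}}{106169}$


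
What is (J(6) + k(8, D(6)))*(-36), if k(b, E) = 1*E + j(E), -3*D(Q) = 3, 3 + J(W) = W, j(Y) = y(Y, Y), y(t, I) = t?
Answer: -36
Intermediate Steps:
j(Y) = Y
J(W) = -3 + W
D(Q) = -1 (D(Q) = -⅓*3 = -1)
k(b, E) = 2*E (k(b, E) = 1*E + E = E + E = 2*E)
(J(6) + k(8, D(6)))*(-36) = ((-3 + 6) + 2*(-1))*(-36) = (3 - 2)*(-36) = 1*(-36) = -36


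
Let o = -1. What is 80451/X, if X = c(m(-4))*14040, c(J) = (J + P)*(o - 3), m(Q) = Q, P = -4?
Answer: 8939/49920 ≈ 0.17907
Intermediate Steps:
c(J) = 16 - 4*J (c(J) = (J - 4)*(-1 - 3) = (-4 + J)*(-4) = 16 - 4*J)
X = 449280 (X = (16 - 4*(-4))*14040 = (16 + 16)*14040 = 32*14040 = 449280)
80451/X = 80451/449280 = 80451*(1/449280) = 8939/49920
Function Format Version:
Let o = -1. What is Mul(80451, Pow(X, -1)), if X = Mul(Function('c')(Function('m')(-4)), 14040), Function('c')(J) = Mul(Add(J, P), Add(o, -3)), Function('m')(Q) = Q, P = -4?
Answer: Rational(8939, 49920) ≈ 0.17907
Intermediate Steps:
Function('c')(J) = Add(16, Mul(-4, J)) (Function('c')(J) = Mul(Add(J, -4), Add(-1, -3)) = Mul(Add(-4, J), -4) = Add(16, Mul(-4, J)))
X = 449280 (X = Mul(Add(16, Mul(-4, -4)), 14040) = Mul(Add(16, 16), 14040) = Mul(32, 14040) = 449280)
Mul(80451, Pow(X, -1)) = Mul(80451, Pow(449280, -1)) = Mul(80451, Rational(1, 449280)) = Rational(8939, 49920)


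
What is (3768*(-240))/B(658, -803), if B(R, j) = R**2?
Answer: -226080/108241 ≈ -2.0887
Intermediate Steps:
(3768*(-240))/B(658, -803) = (3768*(-240))/(658**2) = -904320/432964 = -904320*1/432964 = -226080/108241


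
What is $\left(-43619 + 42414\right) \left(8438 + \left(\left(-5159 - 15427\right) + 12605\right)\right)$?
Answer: $-550685$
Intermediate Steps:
$\left(-43619 + 42414\right) \left(8438 + \left(\left(-5159 - 15427\right) + 12605\right)\right) = - 1205 \left(8438 + \left(-20586 + 12605\right)\right) = - 1205 \left(8438 - 7981\right) = \left(-1205\right) 457 = -550685$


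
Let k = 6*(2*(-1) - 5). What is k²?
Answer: 1764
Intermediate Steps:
k = -42 (k = 6*(-2 - 5) = 6*(-7) = -42)
k² = (-42)² = 1764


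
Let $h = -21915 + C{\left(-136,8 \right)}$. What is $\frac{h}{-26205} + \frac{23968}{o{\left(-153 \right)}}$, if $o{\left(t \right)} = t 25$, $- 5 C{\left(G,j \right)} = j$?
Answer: $- \frac{36283363}{6682275} \approx -5.4298$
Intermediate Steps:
$C{\left(G,j \right)} = - \frac{j}{5}$
$o{\left(t \right)} = 25 t$
$h = - \frac{109583}{5}$ ($h = -21915 - \frac{8}{5} = - \frac{109583}{5} \approx -21917.0$)
$\frac{h}{-26205} + \frac{23968}{o{\left(-153 \right)}} = - \frac{109583}{5 \left(-26205\right)} + \frac{23968}{25 \left(-153\right)} = \left(- \frac{109583}{5}\right) \left(- \frac{1}{26205}\right) + \frac{23968}{-3825} = \frac{109583}{131025} + 23968 \left(- \frac{1}{3825}\right) = \frac{109583}{131025} - \frac{23968}{3825} = - \frac{36283363}{6682275}$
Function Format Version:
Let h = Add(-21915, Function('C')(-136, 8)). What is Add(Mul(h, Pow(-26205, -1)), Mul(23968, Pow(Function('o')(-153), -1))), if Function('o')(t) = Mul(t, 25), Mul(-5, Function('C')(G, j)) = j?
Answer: Rational(-36283363, 6682275) ≈ -5.4298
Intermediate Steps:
Function('C')(G, j) = Mul(Rational(-1, 5), j)
Function('o')(t) = Mul(25, t)
h = Rational(-109583, 5) (h = Add(-21915, Mul(Rational(-1, 5), 8)) = Add(-21915, Rational(-8, 5)) = Rational(-109583, 5) ≈ -21917.)
Add(Mul(h, Pow(-26205, -1)), Mul(23968, Pow(Function('o')(-153), -1))) = Add(Mul(Rational(-109583, 5), Pow(-26205, -1)), Mul(23968, Pow(Mul(25, -153), -1))) = Add(Mul(Rational(-109583, 5), Rational(-1, 26205)), Mul(23968, Pow(-3825, -1))) = Add(Rational(109583, 131025), Mul(23968, Rational(-1, 3825))) = Add(Rational(109583, 131025), Rational(-23968, 3825)) = Rational(-36283363, 6682275)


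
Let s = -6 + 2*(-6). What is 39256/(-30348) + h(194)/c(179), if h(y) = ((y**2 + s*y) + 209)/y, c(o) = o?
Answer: -80164753/263466162 ≈ -0.30427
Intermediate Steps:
s = -18 (s = -6 - 12 = -18)
h(y) = (209 + y**2 - 18*y)/y (h(y) = ((y**2 - 18*y) + 209)/y = (209 + y**2 - 18*y)/y)
39256/(-30348) + h(194)/c(179) = 39256/(-30348) + (-18 + 194 + 209/194)/179 = 39256*(-1/30348) + (-18 + 194 + 209*(1/194))*(1/179) = -9814/7587 + (-18 + 194 + 209/194)*(1/179) = -9814/7587 + (34353/194)*(1/179) = -9814/7587 + 34353/34726 = -80164753/263466162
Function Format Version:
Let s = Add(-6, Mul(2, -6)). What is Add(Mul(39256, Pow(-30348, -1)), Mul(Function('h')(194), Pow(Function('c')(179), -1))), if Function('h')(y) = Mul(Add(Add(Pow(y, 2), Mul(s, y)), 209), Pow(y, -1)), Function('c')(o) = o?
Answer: Rational(-80164753, 263466162) ≈ -0.30427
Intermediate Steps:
s = -18 (s = Add(-6, -12) = -18)
Function('h')(y) = Mul(Pow(y, -1), Add(209, Pow(y, 2), Mul(-18, y))) (Function('h')(y) = Mul(Add(Add(Pow(y, 2), Mul(-18, y)), 209), Pow(y, -1)) = Mul(Add(209, Pow(y, 2), Mul(-18, y)), Pow(y, -1)) = Mul(Pow(y, -1), Add(209, Pow(y, 2), Mul(-18, y))))
Add(Mul(39256, Pow(-30348, -1)), Mul(Function('h')(194), Pow(Function('c')(179), -1))) = Add(Mul(39256, Pow(-30348, -1)), Mul(Add(-18, 194, Mul(209, Pow(194, -1))), Pow(179, -1))) = Add(Mul(39256, Rational(-1, 30348)), Mul(Add(-18, 194, Mul(209, Rational(1, 194))), Rational(1, 179))) = Add(Rational(-9814, 7587), Mul(Add(-18, 194, Rational(209, 194)), Rational(1, 179))) = Add(Rational(-9814, 7587), Mul(Rational(34353, 194), Rational(1, 179))) = Add(Rational(-9814, 7587), Rational(34353, 34726)) = Rational(-80164753, 263466162)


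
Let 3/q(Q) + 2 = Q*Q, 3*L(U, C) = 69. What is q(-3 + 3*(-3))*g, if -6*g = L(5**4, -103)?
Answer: -23/284 ≈ -0.080986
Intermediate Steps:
L(U, C) = 23 (L(U, C) = (1/3)*69 = 23)
q(Q) = 3/(-2 + Q**2) (q(Q) = 3/(-2 + Q*Q) = 3/(-2 + Q**2))
g = -23/6 (g = -1/6*23 = -23/6 ≈ -3.8333)
q(-3 + 3*(-3))*g = (3/(-2 + (-3 + 3*(-3))**2))*(-23/6) = (3/(-2 + (-3 - 9)**2))*(-23/6) = (3/(-2 + (-12)**2))*(-23/6) = (3/(-2 + 144))*(-23/6) = (3/142)*(-23/6) = -23/284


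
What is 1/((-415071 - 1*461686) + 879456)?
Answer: 1/2699 ≈ 0.00037051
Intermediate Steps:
1/((-415071 - 1*461686) + 879456) = 1/((-415071 - 461686) + 879456) = 1/(-876757 + 879456) = 1/2699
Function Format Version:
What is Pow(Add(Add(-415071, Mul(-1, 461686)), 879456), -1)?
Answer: Rational(1, 2699) ≈ 0.00037051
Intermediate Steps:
Pow(Add(Add(-415071, Mul(-1, 461686)), 879456), -1) = Pow(Add(Add(-415071, -461686), 879456), -1) = Pow(Add(-876757, 879456), -1) = Pow(2699, -1) = Rational(1, 2699)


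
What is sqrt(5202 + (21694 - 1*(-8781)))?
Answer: sqrt(35677) ≈ 188.88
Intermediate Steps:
sqrt(5202 + (21694 - 1*(-8781))) = sqrt(5202 + (21694 + 8781)) = sqrt(5202 + 30475) = sqrt(35677)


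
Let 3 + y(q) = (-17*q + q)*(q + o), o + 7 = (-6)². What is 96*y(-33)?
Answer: -203040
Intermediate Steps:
o = 29 (o = -7 + (-6)² = -7 + 36 = 29)
y(q) = -3 - 16*q*(29 + q) (y(q) = -3 + (-17*q + q)*(q + 29) = -3 + (-16*q)*(29 + q) = -3 - 16*q*(29 + q))
96*y(-33) = 96*(-3 - 464*(-33) - 16*(-33)²) = 96*(-3 + 15312 - 16*1089) = 96*(-3 + 15312 - 17424) = 96*(-2115) = -203040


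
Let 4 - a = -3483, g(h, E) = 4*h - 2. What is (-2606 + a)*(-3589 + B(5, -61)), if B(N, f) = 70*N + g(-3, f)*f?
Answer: -2101185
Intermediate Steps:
g(h, E) = -2 + 4*h
B(N, f) = -14*f + 70*N (B(N, f) = 70*N + (-2 + 4*(-3))*f = 70*N + (-2 - 12)*f = 70*N - 14*f = -14*f + 70*N)
a = 3487 (a = 4 - 1*(-3483) = 4 + 3483 = 3487)
(-2606 + a)*(-3589 + B(5, -61)) = (-2606 + 3487)*(-3589 + (-14*(-61) + 70*5)) = 881*(-3589 + (854 + 350)) = 881*(-3589 + 1204) = 881*(-2385) = -2101185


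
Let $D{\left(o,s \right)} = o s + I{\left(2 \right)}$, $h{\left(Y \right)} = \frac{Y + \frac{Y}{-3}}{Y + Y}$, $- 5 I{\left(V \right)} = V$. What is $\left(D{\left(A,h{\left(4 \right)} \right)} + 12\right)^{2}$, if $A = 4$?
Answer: $\frac{37636}{225} \approx 167.27$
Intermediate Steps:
$I{\left(V \right)} = - \frac{V}{5}$
$h{\left(Y \right)} = \frac{1}{3}$ ($h{\left(Y \right)} = \frac{Y + Y \left(- \frac{1}{3}\right)}{2 Y} = \left(Y - \frac{Y}{3}\right) \frac{1}{2 Y} = \frac{2 Y}{3} \frac{1}{2 Y} = \frac{1}{3}$)
$D{\left(o,s \right)} = - \frac{2}{5} + o s$ ($D{\left(o,s \right)} = o s - \frac{2}{5} = - \frac{2}{5} + o s$)
$\left(D{\left(A,h{\left(4 \right)} \right)} + 12\right)^{2} = \left(\left(- \frac{2}{5} + 4 \cdot \frac{1}{3}\right) + 12\right)^{2} = \left(\left(- \frac{2}{5} + \frac{4}{3}\right) + 12\right)^{2} = \left(\frac{14}{15} + 12\right)^{2} = \left(\frac{194}{15}\right)^{2} = \frac{37636}{225}$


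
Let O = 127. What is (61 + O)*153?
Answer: 28764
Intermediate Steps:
(61 + O)*153 = (61 + 127)*153 = 188*153 = 28764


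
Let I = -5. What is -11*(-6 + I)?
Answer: 121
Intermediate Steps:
-11*(-6 + I) = -11*(-6 - 5) = -11*(-11) = 121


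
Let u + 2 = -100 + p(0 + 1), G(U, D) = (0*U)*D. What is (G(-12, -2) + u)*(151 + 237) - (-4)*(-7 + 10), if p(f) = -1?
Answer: -39952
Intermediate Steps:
G(U, D) = 0 (G(U, D) = 0*D = 0)
u = -103 (u = -2 + (-100 - 1) = -2 - 101 = -103)
(G(-12, -2) + u)*(151 + 237) - (-4)*(-7 + 10) = (0 - 103)*(151 + 237) - (-4)*(-7 + 10) = -103*388 - (-4)*3 = -39964 - 1*(-12) = -39964 + 12 = -39952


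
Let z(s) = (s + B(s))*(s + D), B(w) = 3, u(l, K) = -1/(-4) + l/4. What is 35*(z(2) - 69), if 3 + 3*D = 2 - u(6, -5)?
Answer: -26705/12 ≈ -2225.4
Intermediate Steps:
u(l, K) = ¼ + l/4 (u(l, K) = -1*(-¼) + l*(¼) = ¼ + l/4)
D = -11/12 (D = -1 + (2 - (¼ + (¼)*6))/3 = -1 + (2 - (¼ + 3/2))/3 = -1 + (2 - 1*7/4)/3 = -1 + (2 - 7/4)/3 = -1 + (⅓)*(¼) = -1 + 1/12 = -11/12 ≈ -0.91667)
z(s) = (3 + s)*(-11/12 + s) (z(s) = (s + 3)*(s - 11/12) = (3 + s)*(-11/12 + s))
35*(z(2) - 69) = 35*((-11/4 + 2² + (25/12)*2) - 69) = 35*((-11/4 + 4 + 25/6) - 69) = 35*(65/12 - 69) = 35*(-763/12) = -26705/12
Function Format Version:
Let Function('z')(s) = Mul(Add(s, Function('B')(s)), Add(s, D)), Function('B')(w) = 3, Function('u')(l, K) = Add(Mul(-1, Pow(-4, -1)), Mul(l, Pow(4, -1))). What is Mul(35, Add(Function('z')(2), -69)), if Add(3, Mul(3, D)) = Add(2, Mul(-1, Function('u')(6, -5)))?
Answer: Rational(-26705, 12) ≈ -2225.4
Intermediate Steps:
Function('u')(l, K) = Add(Rational(1, 4), Mul(Rational(1, 4), l)) (Function('u')(l, K) = Add(Mul(-1, Rational(-1, 4)), Mul(l, Rational(1, 4))) = Add(Rational(1, 4), Mul(Rational(1, 4), l)))
D = Rational(-11, 12) (D = Add(-1, Mul(Rational(1, 3), Add(2, Mul(-1, Add(Rational(1, 4), Mul(Rational(1, 4), 6)))))) = Add(-1, Mul(Rational(1, 3), Add(2, Mul(-1, Add(Rational(1, 4), Rational(3, 2)))))) = Add(-1, Mul(Rational(1, 3), Add(2, Mul(-1, Rational(7, 4))))) = Add(-1, Mul(Rational(1, 3), Add(2, Rational(-7, 4)))) = Add(-1, Mul(Rational(1, 3), Rational(1, 4))) = Add(-1, Rational(1, 12)) = Rational(-11, 12) ≈ -0.91667)
Function('z')(s) = Mul(Add(3, s), Add(Rational(-11, 12), s)) (Function('z')(s) = Mul(Add(s, 3), Add(s, Rational(-11, 12))) = Mul(Add(3, s), Add(Rational(-11, 12), s)))
Mul(35, Add(Function('z')(2), -69)) = Mul(35, Add(Add(Rational(-11, 4), Pow(2, 2), Mul(Rational(25, 12), 2)), -69)) = Mul(35, Add(Add(Rational(-11, 4), 4, Rational(25, 6)), -69)) = Mul(35, Add(Rational(65, 12), -69)) = Mul(35, Rational(-763, 12)) = Rational(-26705, 12)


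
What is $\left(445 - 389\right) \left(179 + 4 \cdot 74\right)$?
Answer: $26600$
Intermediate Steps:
$\left(445 - 389\right) \left(179 + 4 \cdot 74\right) = 56 \left(179 + 296\right) = 56 \cdot 475 = 26600$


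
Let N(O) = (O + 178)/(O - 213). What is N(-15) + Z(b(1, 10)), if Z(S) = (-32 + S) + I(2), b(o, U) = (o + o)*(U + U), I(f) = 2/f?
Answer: 1889/228 ≈ 8.2851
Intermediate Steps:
N(O) = (178 + O)/(-213 + O)
b(o, U) = 4*U*o (b(o, U) = (2*o)*(2*U) = 4*U*o)
Z(S) = -31 + S (Z(S) = (-32 + S) + 2/2 = (-32 + S) + 2*(1/2) = (-32 + S) + 1 = -31 + S)
N(-15) + Z(b(1, 10)) = (178 - 15)/(-213 - 15) + (-31 + 4*10*1) = 163/(-228) + (-31 + 40) = -1/228*163 + 9 = -163/228 + 9 = 1889/228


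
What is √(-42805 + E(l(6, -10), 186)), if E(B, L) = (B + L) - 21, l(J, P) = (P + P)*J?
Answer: 2*I*√10690 ≈ 206.78*I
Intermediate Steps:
l(J, P) = 2*J*P (l(J, P) = (2*P)*J = 2*J*P)
E(B, L) = -21 + B + L
√(-42805 + E(l(6, -10), 186)) = √(-42805 + (-21 + 2*6*(-10) + 186)) = √(-42805 + (-21 - 120 + 186)) = √(-42805 + 45) = √(-42760) = 2*I*√10690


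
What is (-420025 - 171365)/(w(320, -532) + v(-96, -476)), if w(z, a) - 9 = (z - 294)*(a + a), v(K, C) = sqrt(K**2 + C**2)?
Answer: 5451630150/254854411 + 788520*sqrt(14737)/254854411 ≈ 21.767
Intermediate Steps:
v(K, C) = sqrt(C**2 + K**2)
w(z, a) = 9 + 2*a*(-294 + z) (w(z, a) = 9 + (z - 294)*(a + a) = 9 + (-294 + z)*(2*a) = 9 + 2*a*(-294 + z))
(-420025 - 171365)/(w(320, -532) + v(-96, -476)) = (-420025 - 171365)/((9 - 588*(-532) + 2*(-532)*320) + sqrt((-476)**2 + (-96)**2)) = -591390/((9 + 312816 - 340480) + sqrt(226576 + 9216)) = -591390/(-27655 + sqrt(235792)) = -591390/(-27655 + 4*sqrt(14737))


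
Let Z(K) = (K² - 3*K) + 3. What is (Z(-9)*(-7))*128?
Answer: -99456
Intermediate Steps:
Z(K) = 3 + K² - 3*K
(Z(-9)*(-7))*128 = ((3 + (-9)² - 3*(-9))*(-7))*128 = ((3 + 81 + 27)*(-7))*128 = (111*(-7))*128 = -777*128 = -99456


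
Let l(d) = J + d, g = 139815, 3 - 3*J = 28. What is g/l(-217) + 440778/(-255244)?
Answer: -2064592029/3318172 ≈ -622.21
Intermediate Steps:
J = -25/3 (J = 1 - ⅓*28 = 1 - 28/3 = -25/3 ≈ -8.3333)
l(d) = -25/3 + d
g/l(-217) + 440778/(-255244) = 139815/(-25/3 - 217) + 440778/(-255244) = 139815/(-676/3) + 440778*(-1/255244) = 139815*(-3/676) - 220389/127622 = -32265/52 - 220389/127622 = -2064592029/3318172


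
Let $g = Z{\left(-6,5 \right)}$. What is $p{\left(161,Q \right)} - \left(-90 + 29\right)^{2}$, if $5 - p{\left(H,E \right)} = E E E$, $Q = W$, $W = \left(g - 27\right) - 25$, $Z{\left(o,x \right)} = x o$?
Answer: $547652$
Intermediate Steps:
$Z{\left(o,x \right)} = o x$
$g = -30$ ($g = \left(-6\right) 5 = -30$)
$W = -82$ ($W = \left(-30 - 27\right) - 25 = -57 - 25 = -82$)
$Q = -82$
$p{\left(H,E \right)} = 5 - E^{3}$ ($p{\left(H,E \right)} = 5 - E E E = 5 - E^{2} E = 5 - E^{3}$)
$p{\left(161,Q \right)} - \left(-90 + 29\right)^{2} = \left(5 - \left(-82\right)^{3}\right) - \left(-90 + 29\right)^{2} = \left(5 - -551368\right) - \left(-61\right)^{2} = \left(5 + 551368\right) - 3721 = 551373 - 3721 = 547652$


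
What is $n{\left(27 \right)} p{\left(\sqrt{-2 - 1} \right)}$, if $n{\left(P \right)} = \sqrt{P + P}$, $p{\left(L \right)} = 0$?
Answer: $0$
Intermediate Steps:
$n{\left(P \right)} = \sqrt{2} \sqrt{P}$ ($n{\left(P \right)} = \sqrt{2 P} = \sqrt{2} \sqrt{P}$)
$n{\left(27 \right)} p{\left(\sqrt{-2 - 1} \right)} = \sqrt{2} \sqrt{27} \cdot 0 = \sqrt{2} \cdot 3 \sqrt{3} \cdot 0 = 3 \sqrt{6} \cdot 0 = 0$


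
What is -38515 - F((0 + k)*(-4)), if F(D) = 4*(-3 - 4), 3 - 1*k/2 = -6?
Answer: -38487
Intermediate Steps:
k = 18 (k = 6 - 2*(-6) = 6 + 12 = 18)
F(D) = -28 (F(D) = 4*(-7) = -28)
-38515 - F((0 + k)*(-4)) = -38515 - 1*(-28) = -38515 + 28 = -38487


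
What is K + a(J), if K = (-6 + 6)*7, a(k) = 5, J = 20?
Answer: 5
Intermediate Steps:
K = 0 (K = 0*7 = 0)
K + a(J) = 0 + 5 = 5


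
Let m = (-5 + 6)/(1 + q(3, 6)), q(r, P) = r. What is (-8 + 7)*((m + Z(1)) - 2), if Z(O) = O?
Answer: ¾ ≈ 0.75000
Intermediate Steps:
m = ¼ (m = (-5 + 6)/(1 + 3) = 1/4 = 1*(¼) = ¼ ≈ 0.25000)
(-8 + 7)*((m + Z(1)) - 2) = (-8 + 7)*((¼ + 1) - 2) = -(5/4 - 2) = -1*(-¾) = ¾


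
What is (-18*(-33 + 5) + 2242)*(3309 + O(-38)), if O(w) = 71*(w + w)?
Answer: -5730902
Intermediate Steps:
O(w) = 142*w (O(w) = 71*(2*w) = 142*w)
(-18*(-33 + 5) + 2242)*(3309 + O(-38)) = (-18*(-33 + 5) + 2242)*(3309 + 142*(-38)) = (-18*(-28) + 2242)*(3309 - 5396) = (504 + 2242)*(-2087) = 2746*(-2087) = -5730902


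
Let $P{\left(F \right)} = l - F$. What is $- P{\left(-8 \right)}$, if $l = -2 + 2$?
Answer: $-8$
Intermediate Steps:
$l = 0$
$P{\left(F \right)} = - F$ ($P{\left(F \right)} = 0 - F = - F$)
$- P{\left(-8 \right)} = - \left(-1\right) \left(-8\right) = \left(-1\right) 8 = -8$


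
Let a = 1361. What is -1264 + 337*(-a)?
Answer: -459921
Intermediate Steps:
-1264 + 337*(-a) = -1264 + 337*(-1*1361) = -1264 + 337*(-1361) = -1264 - 458657 = -459921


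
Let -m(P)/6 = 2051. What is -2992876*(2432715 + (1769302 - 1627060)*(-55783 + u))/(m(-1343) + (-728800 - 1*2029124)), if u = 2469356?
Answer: 171249313672965626/461705 ≈ 3.7091e+11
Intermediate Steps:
m(P) = -12306 (m(P) = -6*2051 = -12306)
-2992876*(2432715 + (1769302 - 1627060)*(-55783 + u))/(m(-1343) + (-728800 - 1*2029124)) = -2992876*(2432715 + (1769302 - 1627060)*(-55783 + 2469356))/(-12306 + (-728800 - 1*2029124)) = -2992876*(2432715 + 142242*2413573)/(-12306 + (-728800 - 2029124)) = -2992876*(2432715 + 343311450666)/(-12306 - 2757924) = -2992876/((-2770230/343313883381)) = -2992876/((-2770230*1/343313883381)) = -2992876/(-923410/114437961127) = -2992876*(-114437961127/923410) = 171249313672965626/461705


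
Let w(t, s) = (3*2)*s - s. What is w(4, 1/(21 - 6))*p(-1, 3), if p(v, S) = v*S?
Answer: -1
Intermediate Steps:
w(t, s) = 5*s (w(t, s) = 6*s - s = 5*s)
p(v, S) = S*v
w(4, 1/(21 - 6))*p(-1, 3) = (5/(21 - 6))*(3*(-1)) = (5/15)*(-3) = (5*(1/15))*(-3) = (1/3)*(-3) = -1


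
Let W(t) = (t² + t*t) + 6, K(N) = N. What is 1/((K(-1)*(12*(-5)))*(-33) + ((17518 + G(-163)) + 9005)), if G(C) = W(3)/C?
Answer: 163/4000485 ≈ 4.0745e-5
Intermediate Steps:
W(t) = 6 + 2*t² (W(t) = (t² + t²) + 6 = 2*t² + 6 = 6 + 2*t²)
G(C) = 24/C (G(C) = (6 + 2*3²)/C = (6 + 2*9)/C = (6 + 18)/C = 24/C)
1/((K(-1)*(12*(-5)))*(-33) + ((17518 + G(-163)) + 9005)) = 1/(-12*(-5)*(-33) + ((17518 + 24/(-163)) + 9005)) = 1/(-1*(-60)*(-33) + ((17518 + 24*(-1/163)) + 9005)) = 1/(60*(-33) + ((17518 - 24/163) + 9005)) = 1/(-1980 + (2855410/163 + 9005)) = 1/(-1980 + 4323225/163) = 1/(4000485/163) = 163/4000485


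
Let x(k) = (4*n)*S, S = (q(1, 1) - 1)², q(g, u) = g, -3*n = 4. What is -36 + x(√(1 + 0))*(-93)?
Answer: -36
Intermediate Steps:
n = -4/3 (n = -⅓*4 = -4/3 ≈ -1.3333)
S = 0 (S = (1 - 1)² = 0² = 0)
x(k) = 0 (x(k) = (4*(-4/3))*0 = -16/3*0 = 0)
-36 + x(√(1 + 0))*(-93) = -36 + 0*(-93) = -36 + 0 = -36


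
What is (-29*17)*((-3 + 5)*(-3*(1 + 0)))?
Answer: 2958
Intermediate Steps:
(-29*17)*((-3 + 5)*(-3*(1 + 0))) = -986*(-3*1) = -986*(-3) = -493*(-6) = 2958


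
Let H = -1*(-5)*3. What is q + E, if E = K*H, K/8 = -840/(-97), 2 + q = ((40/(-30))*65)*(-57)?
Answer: 579786/97 ≈ 5977.2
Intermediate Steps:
H = 15 (H = 5*3 = 15)
q = 4938 (q = -2 + ((40/(-30))*65)*(-57) = -2 + ((40*(-1/30))*65)*(-57) = -2 - 4/3*65*(-57) = -2 - 260/3*(-57) = -2 + 4940 = 4938)
K = 6720/97 (K = 8*(-840/(-97)) = 8*(-840*(-1/97)) = 8*(840/97) = 6720/97 ≈ 69.278)
E = 100800/97 (E = (6720/97)*15 = 100800/97 ≈ 1039.2)
q + E = 4938 + 100800/97 = 579786/97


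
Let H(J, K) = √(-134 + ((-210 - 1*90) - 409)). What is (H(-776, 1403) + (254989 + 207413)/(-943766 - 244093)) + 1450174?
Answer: 574200591688/395953 + I*√843 ≈ 1.4502e+6 + 29.034*I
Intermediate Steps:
H(J, K) = I*√843 (H(J, K) = √(-134 + ((-210 - 90) - 409)) = √(-134 + (-300 - 409)) = √(-134 - 709) = √(-843) = I*√843)
(H(-776, 1403) + (254989 + 207413)/(-943766 - 244093)) + 1450174 = (I*√843 + (254989 + 207413)/(-943766 - 244093)) + 1450174 = (I*√843 + 462402/(-1187859)) + 1450174 = (I*√843 + 462402*(-1/1187859)) + 1450174 = (I*√843 - 154134/395953) + 1450174 = (-154134/395953 + I*√843) + 1450174 = 574200591688/395953 + I*√843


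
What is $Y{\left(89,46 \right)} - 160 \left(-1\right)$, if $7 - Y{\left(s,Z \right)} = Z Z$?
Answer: $-1949$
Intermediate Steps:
$Y{\left(s,Z \right)} = 7 - Z^{2}$ ($Y{\left(s,Z \right)} = 7 - Z Z = 7 - Z^{2}$)
$Y{\left(89,46 \right)} - 160 \left(-1\right) = \left(7 - 46^{2}\right) - 160 \left(-1\right) = \left(7 - 2116\right) - -160 = \left(7 - 2116\right) + 160 = -2109 + 160 = -1949$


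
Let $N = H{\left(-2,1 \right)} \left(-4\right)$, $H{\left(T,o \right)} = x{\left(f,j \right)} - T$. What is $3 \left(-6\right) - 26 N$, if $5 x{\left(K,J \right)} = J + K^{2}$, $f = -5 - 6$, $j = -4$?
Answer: $\frac{13118}{5} \approx 2623.6$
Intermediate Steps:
$f = -11$ ($f = -5 - 6 = -11$)
$x{\left(K,J \right)} = \frac{J}{5} + \frac{K^{2}}{5}$ ($x{\left(K,J \right)} = \frac{J + K^{2}}{5} = \frac{J}{5} + \frac{K^{2}}{5}$)
$H{\left(T,o \right)} = \frac{117}{5} - T$ ($H{\left(T,o \right)} = \left(\frac{1}{5} \left(-4\right) + \frac{\left(-11\right)^{2}}{5}\right) - T = \left(- \frac{4}{5} + \frac{1}{5} \cdot 121\right) - T = \left(- \frac{4}{5} + \frac{121}{5}\right) - T = \frac{117}{5} - T$)
$N = - \frac{508}{5}$ ($N = \left(\frac{117}{5} - -2\right) \left(-4\right) = \left(\frac{117}{5} + 2\right) \left(-4\right) = \frac{127}{5} \left(-4\right) = - \frac{508}{5} \approx -101.6$)
$3 \left(-6\right) - 26 N = 3 \left(-6\right) - - \frac{13208}{5} = -18 + \frac{13208}{5} = \frac{13118}{5}$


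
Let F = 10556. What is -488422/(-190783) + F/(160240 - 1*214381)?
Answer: 24429750154/10329182403 ≈ 2.3651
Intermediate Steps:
-488422/(-190783) + F/(160240 - 1*214381) = -488422/(-190783) + 10556/(160240 - 1*214381) = -488422*(-1/190783) + 10556/(160240 - 214381) = 488422/190783 + 10556/(-54141) = 488422/190783 + 10556*(-1/54141) = 488422/190783 - 10556/54141 = 24429750154/10329182403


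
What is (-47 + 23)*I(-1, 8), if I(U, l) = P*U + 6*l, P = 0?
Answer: -1152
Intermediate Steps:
I(U, l) = 6*l (I(U, l) = 0*U + 6*l = 0 + 6*l = 6*l)
(-47 + 23)*I(-1, 8) = (-47 + 23)*(6*8) = -24*48 = -1152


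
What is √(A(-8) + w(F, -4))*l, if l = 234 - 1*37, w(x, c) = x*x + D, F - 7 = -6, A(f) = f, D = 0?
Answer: 197*I*√7 ≈ 521.21*I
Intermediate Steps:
F = 1 (F = 7 - 6 = 1)
w(x, c) = x² (w(x, c) = x*x + 0 = x² + 0 = x²)
l = 197 (l = 234 - 37 = 197)
√(A(-8) + w(F, -4))*l = √(-8 + 1²)*197 = √(-8 + 1)*197 = √(-7)*197 = (I*√7)*197 = 197*I*√7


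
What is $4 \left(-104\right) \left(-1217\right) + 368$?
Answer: $506640$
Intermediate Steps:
$4 \left(-104\right) \left(-1217\right) + 368 = \left(-416\right) \left(-1217\right) + 368 = 506272 + 368 = 506640$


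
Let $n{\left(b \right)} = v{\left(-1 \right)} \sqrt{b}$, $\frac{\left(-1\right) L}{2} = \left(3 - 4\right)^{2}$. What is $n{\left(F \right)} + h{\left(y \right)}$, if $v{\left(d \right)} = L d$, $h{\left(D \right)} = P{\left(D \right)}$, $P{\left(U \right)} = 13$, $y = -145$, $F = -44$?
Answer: $13 + 4 i \sqrt{11} \approx 13.0 + 13.266 i$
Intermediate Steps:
$h{\left(D \right)} = 13$
$L = -2$ ($L = - 2 \left(3 - 4\right)^{2} = - 2 \left(-1\right)^{2} = \left(-2\right) 1 = -2$)
$v{\left(d \right)} = - 2 d$
$n{\left(b \right)} = 2 \sqrt{b}$ ($n{\left(b \right)} = \left(-2\right) \left(-1\right) \sqrt{b} = 2 \sqrt{b}$)
$n{\left(F \right)} + h{\left(y \right)} = 2 \sqrt{-44} + 13 = 2 \cdot 2 i \sqrt{11} + 13 = 4 i \sqrt{11} + 13 = 13 + 4 i \sqrt{11}$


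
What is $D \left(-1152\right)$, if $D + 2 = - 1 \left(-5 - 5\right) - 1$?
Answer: $-8064$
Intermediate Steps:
$D = 7$ ($D = -2 - \left(1 + 1 \left(-5 - 5\right)\right) = -2 - \left(1 + 1 \left(-10\right)\right) = -2 - -9 = -2 + \left(10 - 1\right) = -2 + 9 = 7$)
$D \left(-1152\right) = 7 \left(-1152\right) = -8064$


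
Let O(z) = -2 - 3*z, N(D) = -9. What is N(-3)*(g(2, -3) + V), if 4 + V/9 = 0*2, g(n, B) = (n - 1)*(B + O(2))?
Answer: 423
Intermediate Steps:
g(n, B) = (-1 + n)*(-8 + B) (g(n, B) = (n - 1)*(B + (-2 - 3*2)) = (-1 + n)*(B + (-2 - 6)) = (-1 + n)*(B - 8) = (-1 + n)*(-8 + B))
V = -36 (V = -36 + 9*(0*2) = -36 + 9*0 = -36 + 0 = -36)
N(-3)*(g(2, -3) + V) = -9*((8 - 1*(-3) - 8*2 - 3*2) - 36) = -9*((8 + 3 - 16 - 6) - 36) = -9*(-11 - 36) = -9*(-47) = 423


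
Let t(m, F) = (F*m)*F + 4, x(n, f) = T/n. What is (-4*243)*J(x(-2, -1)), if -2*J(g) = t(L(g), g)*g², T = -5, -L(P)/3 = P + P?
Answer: -2180925/8 ≈ -2.7262e+5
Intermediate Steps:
L(P) = -6*P (L(P) = -3*(P + P) = -6*P)
x(n, f) = -5/n
t(m, F) = 4 + m*F² (t(m, F) = m*F² + 4 = 4 + m*F²)
J(g) = -g²*(4 - 6*g³)/2 (J(g) = -(4 + (-6*g)*g²)*g²/2 = -(4 - 6*g³)*g²/2 = -g²*(4 - 6*g³)/2)
(-4*243)*J(x(-2, -1)) = (-4*243)*((-5/(-2))²*(-2 + 3*(-5/(-2))³)) = -972*(-5*(-½))²*(-2 + 3*(-5*(-½))³) = -972*(5/2)²*(-2 + 3*(5/2)³) = -6075*(-2 + 3*(125/8)) = -6075*(-2 + 375/8) = -6075*359/8 = -972*8975/32 = -2180925/8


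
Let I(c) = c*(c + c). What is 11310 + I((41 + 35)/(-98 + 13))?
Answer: 81726302/7225 ≈ 11312.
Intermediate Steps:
I(c) = 2*c**2 (I(c) = c*(2*c) = 2*c**2)
11310 + I((41 + 35)/(-98 + 13)) = 11310 + 2*((41 + 35)/(-98 + 13))**2 = 11310 + 2*(76/(-85))**2 = 11310 + 2*(76*(-1/85))**2 = 11310 + 2*(-76/85)**2 = 11310 + 2*(5776/7225) = 11310 + 11552/7225 = 81726302/7225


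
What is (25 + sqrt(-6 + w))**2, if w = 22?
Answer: 841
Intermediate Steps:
(25 + sqrt(-6 + w))**2 = (25 + sqrt(-6 + 22))**2 = (25 + sqrt(16))**2 = (25 + 4)**2 = 29**2 = 841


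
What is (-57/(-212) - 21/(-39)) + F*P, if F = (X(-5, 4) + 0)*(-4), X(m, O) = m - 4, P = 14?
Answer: 1391249/2756 ≈ 504.81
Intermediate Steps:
X(m, O) = -4 + m
F = 36 (F = ((-4 - 5) + 0)*(-4) = (-9 + 0)*(-4) = -9*(-4) = 36)
(-57/(-212) - 21/(-39)) + F*P = (-57/(-212) - 21/(-39)) + 36*14 = (-57*(-1/212) - 21*(-1/39)) + 504 = (57/212 + 7/13) + 504 = 2225/2756 + 504 = 1391249/2756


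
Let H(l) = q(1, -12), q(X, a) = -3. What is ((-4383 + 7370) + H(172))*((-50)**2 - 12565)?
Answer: -30033960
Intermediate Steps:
H(l) = -3
((-4383 + 7370) + H(172))*((-50)**2 - 12565) = ((-4383 + 7370) - 3)*((-50)**2 - 12565) = (2987 - 3)*(2500 - 12565) = 2984*(-10065) = -30033960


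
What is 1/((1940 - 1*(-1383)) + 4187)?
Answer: 1/7510 ≈ 0.00013316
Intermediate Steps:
1/((1940 - 1*(-1383)) + 4187) = 1/((1940 + 1383) + 4187) = 1/(3323 + 4187) = 1/7510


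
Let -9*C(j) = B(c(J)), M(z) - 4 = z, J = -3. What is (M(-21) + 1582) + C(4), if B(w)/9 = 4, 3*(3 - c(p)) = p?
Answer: 1561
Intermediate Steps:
M(z) = 4 + z
c(p) = 3 - p/3
B(w) = 36 (B(w) = 9*4 = 36)
C(j) = -4 (C(j) = -1/9*36 = -4)
(M(-21) + 1582) + C(4) = ((4 - 21) + 1582) - 4 = (-17 + 1582) - 4 = 1565 - 4 = 1561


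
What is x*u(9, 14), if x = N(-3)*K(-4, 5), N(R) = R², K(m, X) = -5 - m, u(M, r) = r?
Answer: -126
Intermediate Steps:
x = -9 (x = (-3)²*(-5 - 1*(-4)) = 9*(-5 + 4) = 9*(-1) = -9)
x*u(9, 14) = -9*14 = -126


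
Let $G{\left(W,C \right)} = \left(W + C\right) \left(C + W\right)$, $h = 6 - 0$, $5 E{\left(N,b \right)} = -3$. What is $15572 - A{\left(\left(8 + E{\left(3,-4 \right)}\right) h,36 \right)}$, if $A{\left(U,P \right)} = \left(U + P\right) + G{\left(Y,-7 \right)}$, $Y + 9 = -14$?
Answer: $\frac{72958}{5} \approx 14592.0$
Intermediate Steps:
$Y = -23$ ($Y = -9 - 14 = -23$)
$E{\left(N,b \right)} = - \frac{3}{5}$ ($E{\left(N,b \right)} = \frac{1}{5} \left(-3\right) = - \frac{3}{5}$)
$h = 6$ ($h = 6 + 0 = 6$)
$G{\left(W,C \right)} = \left(C + W\right)^{2}$ ($G{\left(W,C \right)} = \left(C + W\right) \left(C + W\right) = \left(C + W\right)^{2}$)
$A{\left(U,P \right)} = 900 + P + U$ ($A{\left(U,P \right)} = \left(U + P\right) + \left(-7 - 23\right)^{2} = \left(P + U\right) + \left(-30\right)^{2} = \left(P + U\right) + 900 = 900 + P + U$)
$15572 - A{\left(\left(8 + E{\left(3,-4 \right)}\right) h,36 \right)} = 15572 - \left(900 + 36 + \left(8 - \frac{3}{5}\right) 6\right) = 15572 - \left(900 + 36 + \frac{37}{5} \cdot 6\right) = 15572 - \left(900 + 36 + \frac{222}{5}\right) = 15572 - \frac{4902}{5} = \frac{72958}{5}$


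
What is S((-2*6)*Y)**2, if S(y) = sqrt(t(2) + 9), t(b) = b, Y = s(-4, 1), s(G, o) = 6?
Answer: 11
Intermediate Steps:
Y = 6
S(y) = sqrt(11) (S(y) = sqrt(2 + 9) = sqrt(11))
S((-2*6)*Y)**2 = (sqrt(11))**2 = 11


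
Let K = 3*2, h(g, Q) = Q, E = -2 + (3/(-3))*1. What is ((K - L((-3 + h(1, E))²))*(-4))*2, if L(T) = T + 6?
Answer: 288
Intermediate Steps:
E = -3 (E = -2 + (3*(-⅓))*1 = -2 - 1*1 = -2 - 1 = -3)
K = 6
L(T) = 6 + T
((K - L((-3 + h(1, E))²))*(-4))*2 = ((6 - (6 + (-3 - 3)²))*(-4))*2 = ((6 - (6 + (-6)²))*(-4))*2 = ((6 - (6 + 36))*(-4))*2 = ((6 - 1*42)*(-4))*2 = ((6 - 42)*(-4))*2 = -36*(-4)*2 = 144*2 = 288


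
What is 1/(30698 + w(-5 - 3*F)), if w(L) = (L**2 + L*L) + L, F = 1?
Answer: 1/30818 ≈ 3.2449e-5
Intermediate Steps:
w(L) = L + 2*L**2 (w(L) = (L**2 + L**2) + L = 2*L**2 + L = L + 2*L**2)
1/(30698 + w(-5 - 3*F)) = 1/(30698 + (-5 - 3*1)*(1 + 2*(-5 - 3*1))) = 1/(30698 + (-5 - 3)*(1 + 2*(-5 - 3))) = 1/(30698 - 8*(1 + 2*(-8))) = 1/(30698 - 8*(1 - 16)) = 1/(30698 - 8*(-15)) = 1/(30698 + 120) = 1/30818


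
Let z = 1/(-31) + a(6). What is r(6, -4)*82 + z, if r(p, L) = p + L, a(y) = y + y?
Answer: 5455/31 ≈ 175.97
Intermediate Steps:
a(y) = 2*y
r(p, L) = L + p
z = 371/31 (z = 1/(-31) + 2*6 = -1/31 + 12 = 371/31 ≈ 11.968)
r(6, -4)*82 + z = (-4 + 6)*82 + 371/31 = 2*82 + 371/31 = 164 + 371/31 = 5455/31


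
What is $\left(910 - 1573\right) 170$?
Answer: $-112710$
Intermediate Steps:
$\left(910 - 1573\right) 170 = \left(-663\right) 170 = -112710$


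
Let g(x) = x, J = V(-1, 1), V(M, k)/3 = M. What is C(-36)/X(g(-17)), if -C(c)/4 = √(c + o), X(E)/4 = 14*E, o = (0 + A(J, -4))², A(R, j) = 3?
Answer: 3*I*√3/238 ≈ 0.021833*I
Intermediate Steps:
V(M, k) = 3*M
J = -3 (J = 3*(-1) = -3)
o = 9 (o = (0 + 3)² = 3² = 9)
X(E) = 56*E (X(E) = 4*(14*E) = 56*E)
C(c) = -4*√(9 + c) (C(c) = -4*√(c + 9) = -4*√(9 + c))
C(-36)/X(g(-17)) = (-4*√(9 - 36))/((56*(-17))) = -12*I*√3/(-952) = -12*I*√3*(-1/952) = 3*I*√3/238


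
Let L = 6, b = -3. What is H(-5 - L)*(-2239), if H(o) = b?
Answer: 6717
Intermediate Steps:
H(o) = -3
H(-5 - L)*(-2239) = -3*(-2239) = 6717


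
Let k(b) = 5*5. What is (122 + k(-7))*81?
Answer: 11907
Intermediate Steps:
k(b) = 25
(122 + k(-7))*81 = (122 + 25)*81 = 147*81 = 11907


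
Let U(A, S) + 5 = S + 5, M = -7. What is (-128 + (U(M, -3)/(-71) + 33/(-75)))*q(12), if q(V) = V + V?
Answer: -5469744/1775 ≈ -3081.5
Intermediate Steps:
q(V) = 2*V
U(A, S) = S (U(A, S) = -5 + (S + 5) = -5 + (5 + S) = S)
(-128 + (U(M, -3)/(-71) + 33/(-75)))*q(12) = (-128 + (-3/(-71) + 33/(-75)))*(2*12) = (-128 + (-3*(-1/71) + 33*(-1/75)))*24 = (-128 + (3/71 - 11/25))*24 = (-128 - 706/1775)*24 = -227906/1775*24 = -5469744/1775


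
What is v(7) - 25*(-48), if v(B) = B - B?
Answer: 1200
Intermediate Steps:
v(B) = 0
v(7) - 25*(-48) = 0 - 25*(-48) = 0 + 1200 = 1200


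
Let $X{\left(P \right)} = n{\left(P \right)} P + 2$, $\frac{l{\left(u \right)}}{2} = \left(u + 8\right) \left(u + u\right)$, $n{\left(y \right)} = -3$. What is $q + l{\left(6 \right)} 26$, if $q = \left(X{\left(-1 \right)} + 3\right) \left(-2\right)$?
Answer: $8720$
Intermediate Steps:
$l{\left(u \right)} = 4 u \left(8 + u\right)$ ($l{\left(u \right)} = 2 \left(u + 8\right) \left(u + u\right) = 2 \left(8 + u\right) 2 u = 2 \cdot 2 u \left(8 + u\right) = 4 u \left(8 + u\right)$)
$X{\left(P \right)} = 2 - 3 P$ ($X{\left(P \right)} = - 3 P + 2 = 2 - 3 P$)
$q = -16$ ($q = \left(\left(2 - -3\right) + 3\right) \left(-2\right) = \left(\left(2 + 3\right) + 3\right) \left(-2\right) = \left(5 + 3\right) \left(-2\right) = 8 \left(-2\right) = -16$)
$q + l{\left(6 \right)} 26 = -16 + 4 \cdot 6 \left(8 + 6\right) 26 = -16 + 4 \cdot 6 \cdot 14 \cdot 26 = -16 + 336 \cdot 26 = -16 + 8736 = 8720$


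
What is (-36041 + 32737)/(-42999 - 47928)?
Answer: 3304/90927 ≈ 0.036337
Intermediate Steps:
(-36041 + 32737)/(-42999 - 47928) = -3304/(-90927) = -3304*(-1/90927) = 3304/90927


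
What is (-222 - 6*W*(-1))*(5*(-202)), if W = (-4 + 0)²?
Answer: 127260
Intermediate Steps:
W = 16 (W = (-4)² = 16)
(-222 - 6*W*(-1))*(5*(-202)) = (-222 - 6*16*(-1))*(5*(-202)) = (-222 - 96*(-1))*(-1010) = (-222 + 96)*(-1010) = -126*(-1010) = 127260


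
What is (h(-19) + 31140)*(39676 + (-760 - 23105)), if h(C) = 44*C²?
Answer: 743496464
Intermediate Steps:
(h(-19) + 31140)*(39676 + (-760 - 23105)) = (44*(-19)² + 31140)*(39676 + (-760 - 23105)) = (44*361 + 31140)*(39676 - 23865) = (15884 + 31140)*15811 = 47024*15811 = 743496464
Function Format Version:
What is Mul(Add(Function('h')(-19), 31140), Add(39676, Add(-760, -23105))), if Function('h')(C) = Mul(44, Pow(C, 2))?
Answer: 743496464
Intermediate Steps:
Mul(Add(Function('h')(-19), 31140), Add(39676, Add(-760, -23105))) = Mul(Add(Mul(44, Pow(-19, 2)), 31140), Add(39676, Add(-760, -23105))) = Mul(Add(Mul(44, 361), 31140), Add(39676, -23865)) = Mul(Add(15884, 31140), 15811) = Mul(47024, 15811) = 743496464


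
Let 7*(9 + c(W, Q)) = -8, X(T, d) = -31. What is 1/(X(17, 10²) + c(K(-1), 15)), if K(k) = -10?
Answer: -7/288 ≈ -0.024306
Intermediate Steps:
c(W, Q) = -71/7 (c(W, Q) = -9 + (⅐)*(-8) = -9 - 8/7 = -71/7)
1/(X(17, 10²) + c(K(-1), 15)) = 1/(-31 - 71/7) = 1/(-288/7) = -7/288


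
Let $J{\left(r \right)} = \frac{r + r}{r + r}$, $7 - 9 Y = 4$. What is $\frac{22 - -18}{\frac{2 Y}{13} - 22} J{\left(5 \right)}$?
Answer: $- \frac{195}{107} \approx -1.8224$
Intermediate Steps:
$Y = \frac{1}{3}$ ($Y = \frac{7}{9} - \frac{4}{9} = \frac{1}{3} \approx 0.33333$)
$J{\left(r \right)} = 1$ ($J{\left(r \right)} = \frac{2 r}{2 r} = 2 r \frac{1}{2 r} = 1$)
$\frac{22 - -18}{\frac{2 Y}{13} - 22} J{\left(5 \right)} = \frac{22 - -18}{\frac{2 \cdot \frac{1}{3}}{13} - 22} \cdot 1 = \frac{22 + 18}{\frac{2}{3} \cdot \frac{1}{13} - 22} \cdot 1 = \frac{40}{\frac{2}{39} - 22} \cdot 1 = \frac{40}{- \frac{856}{39}} \cdot 1 = 40 \left(- \frac{39}{856}\right) 1 = \left(- \frac{195}{107}\right) 1 = - \frac{195}{107}$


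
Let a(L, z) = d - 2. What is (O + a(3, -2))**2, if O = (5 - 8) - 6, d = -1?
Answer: 144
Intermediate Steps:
a(L, z) = -3 (a(L, z) = -1 - 2 = -3)
O = -9 (O = -3 - 6 = -9)
(O + a(3, -2))**2 = (-9 - 3)**2 = (-12)**2 = 144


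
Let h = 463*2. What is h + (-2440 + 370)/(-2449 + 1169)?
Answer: 118735/128 ≈ 927.62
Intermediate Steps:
h = 926
h + (-2440 + 370)/(-2449 + 1169) = 926 + (-2440 + 370)/(-2449 + 1169) = 926 - 2070/(-1280) = 926 - 2070*(-1/1280) = 926 + 207/128 = 118735/128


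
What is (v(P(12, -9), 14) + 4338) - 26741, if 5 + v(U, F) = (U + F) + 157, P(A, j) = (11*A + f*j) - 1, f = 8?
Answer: -22178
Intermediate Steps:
P(A, j) = -1 + 8*j + 11*A (P(A, j) = (11*A + 8*j) - 1 = (8*j + 11*A) - 1 = -1 + 8*j + 11*A)
v(U, F) = 152 + F + U (v(U, F) = -5 + ((U + F) + 157) = -5 + ((F + U) + 157) = -5 + (157 + F + U) = 152 + F + U)
(v(P(12, -9), 14) + 4338) - 26741 = ((152 + 14 + (-1 + 8*(-9) + 11*12)) + 4338) - 26741 = ((152 + 14 + (-1 - 72 + 132)) + 4338) - 26741 = ((152 + 14 + 59) + 4338) - 26741 = (225 + 4338) - 26741 = 4563 - 26741 = -22178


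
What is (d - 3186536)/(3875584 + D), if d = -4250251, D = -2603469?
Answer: -7436787/1272115 ≈ -5.8460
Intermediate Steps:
(d - 3186536)/(3875584 + D) = (-4250251 - 3186536)/(3875584 - 2603469) = -7436787/1272115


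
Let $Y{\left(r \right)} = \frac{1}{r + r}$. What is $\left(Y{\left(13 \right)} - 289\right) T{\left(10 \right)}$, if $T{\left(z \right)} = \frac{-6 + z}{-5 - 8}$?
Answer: $\frac{15026}{169} \approx 88.911$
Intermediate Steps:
$Y{\left(r \right)} = \frac{1}{2 r}$
$T{\left(z \right)} = \frac{6}{13} - \frac{z}{13}$ ($T{\left(z \right)} = \frac{-6 + z}{-13} = \left(-6 + z\right) \left(- \frac{1}{13}\right) = \frac{6}{13} - \frac{z}{13}$)
$\left(Y{\left(13 \right)} - 289\right) T{\left(10 \right)} = \left(\frac{1}{2 \cdot 13} - 289\right) \left(\frac{6}{13} - \frac{10}{13}\right) = \left(\frac{1}{2} \cdot \frac{1}{13} - 289\right) \left(\frac{6}{13} - \frac{10}{13}\right) = \left(\frac{1}{26} - 289\right) \left(- \frac{4}{13}\right) = \left(- \frac{7513}{26}\right) \left(- \frac{4}{13}\right) = \frac{15026}{169}$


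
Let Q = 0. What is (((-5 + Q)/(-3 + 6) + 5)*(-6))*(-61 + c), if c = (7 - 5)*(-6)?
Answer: 1460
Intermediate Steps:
c = -12 (c = 2*(-6) = -12)
(((-5 + Q)/(-3 + 6) + 5)*(-6))*(-61 + c) = (((-5 + 0)/(-3 + 6) + 5)*(-6))*(-61 - 12) = ((-5/3 + 5)*(-6))*(-73) = ((10/3)*(-6))*(-73) = -20*(-73) = 1460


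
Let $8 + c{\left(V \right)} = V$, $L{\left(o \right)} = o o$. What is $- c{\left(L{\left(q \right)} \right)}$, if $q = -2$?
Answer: $4$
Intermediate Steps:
$L{\left(o \right)} = o^{2}$
$c{\left(V \right)} = -8 + V$
$- c{\left(L{\left(q \right)} \right)} = - (-8 + \left(-2\right)^{2}) = - (-8 + 4) = \left(-1\right) \left(-4\right) = 4$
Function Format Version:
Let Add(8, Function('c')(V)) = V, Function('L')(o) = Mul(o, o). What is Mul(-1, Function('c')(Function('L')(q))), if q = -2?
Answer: 4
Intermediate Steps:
Function('L')(o) = Pow(o, 2)
Function('c')(V) = Add(-8, V)
Mul(-1, Function('c')(Function('L')(q))) = Mul(-1, Add(-8, Pow(-2, 2))) = Mul(-1, Add(-8, 4)) = Mul(-1, -4) = 4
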